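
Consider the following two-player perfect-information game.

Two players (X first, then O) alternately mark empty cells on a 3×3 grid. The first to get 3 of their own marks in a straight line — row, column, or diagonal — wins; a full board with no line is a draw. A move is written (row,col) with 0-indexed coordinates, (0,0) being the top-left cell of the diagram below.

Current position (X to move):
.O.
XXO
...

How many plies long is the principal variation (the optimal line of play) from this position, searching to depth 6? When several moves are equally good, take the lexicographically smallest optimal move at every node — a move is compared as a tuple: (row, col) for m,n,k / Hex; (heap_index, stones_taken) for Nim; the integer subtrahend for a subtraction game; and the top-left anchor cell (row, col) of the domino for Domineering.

PV length from [.O./XXO/...]: 3 plies

[.O./XXO/...] X move#1: (0,0):+1/XO./XXO/...*, (0,2):+0/.OX/XXO/..., (2,0):+1/.O./XXO/X.., (2,1):-1/.O./XXO/.X., (2,2):+0/.O./XXO/..X
[XO./XXO/...] O move#2: (0,2):-1/XOO/XXO/...*, (2,0):-1/XO./XXO/O.., (2,1):-1/XO./XXO/.O., (2,2):-1/XO./XXO/..O
[XOO/XXO/...] X move#3: (2,0):+1/XOO/XXO/X..*, (2,1):-1/XOO/XXO/.X., (2,2):+1/XOO/XXO/..X
[XOO/XXO/X..] end (terminal -1, O#4); searched .O./XXO/... to 6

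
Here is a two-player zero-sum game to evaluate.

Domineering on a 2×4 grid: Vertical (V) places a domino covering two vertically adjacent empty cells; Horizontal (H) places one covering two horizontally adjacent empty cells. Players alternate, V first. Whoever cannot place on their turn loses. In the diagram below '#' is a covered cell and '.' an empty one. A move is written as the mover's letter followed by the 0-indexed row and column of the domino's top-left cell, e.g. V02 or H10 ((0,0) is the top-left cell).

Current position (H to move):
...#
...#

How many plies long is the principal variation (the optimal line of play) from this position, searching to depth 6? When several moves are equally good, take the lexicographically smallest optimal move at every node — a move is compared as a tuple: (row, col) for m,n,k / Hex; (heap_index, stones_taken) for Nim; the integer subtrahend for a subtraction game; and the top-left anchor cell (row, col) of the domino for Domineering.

PV length from [...#/...#]: 3 plies

[...#/...#] H move#1: H00:+1/##.#/...#*, H01:+1/.###/...#, H10:+1/...#/##.#, H11:+1/...#/.###
[##.#/...#] V move#2: V02:-1/####/..##*
[####/..##] H move#3: H10:+1/####/####*
[####/####] end (terminal -1, V#4); searched ...#/...# to 6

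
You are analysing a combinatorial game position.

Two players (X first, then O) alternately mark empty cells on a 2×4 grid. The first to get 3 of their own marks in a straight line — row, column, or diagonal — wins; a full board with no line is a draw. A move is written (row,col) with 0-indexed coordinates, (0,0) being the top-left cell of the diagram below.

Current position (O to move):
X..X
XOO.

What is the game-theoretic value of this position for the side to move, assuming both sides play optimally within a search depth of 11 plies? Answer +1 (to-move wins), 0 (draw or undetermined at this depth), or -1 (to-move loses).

[X..X/XOO.] O move#1: (0,1):+0/XO.X/XOO., (0,2):+0/X.OX/XOO., (1,3):+1/X..X/XOOO*
[X..X/XOOO] end (terminal -1, X#2); searched X..X/XOO. to 11

value(X..X/XOO., O) = +1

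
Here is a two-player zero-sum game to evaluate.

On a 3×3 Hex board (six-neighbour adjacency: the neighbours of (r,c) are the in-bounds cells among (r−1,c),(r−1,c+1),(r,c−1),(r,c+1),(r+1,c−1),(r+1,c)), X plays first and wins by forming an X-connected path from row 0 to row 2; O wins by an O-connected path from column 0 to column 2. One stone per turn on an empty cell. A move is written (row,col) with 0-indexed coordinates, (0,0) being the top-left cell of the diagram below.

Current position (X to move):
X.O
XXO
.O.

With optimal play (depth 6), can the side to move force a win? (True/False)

X winning at [X.O/XXO/.O.]: True

[X.O/XXO/.O.] X move#1: (0,1):-1/XXO/XXO/.O., (2,0):+1/X.O/XXO/XO.*, (2,2):-1/X.O/XXO/.OX
[X.O/XXO/XO.] end (terminal -1, O#2); searched X.O/XXO/.O. to 6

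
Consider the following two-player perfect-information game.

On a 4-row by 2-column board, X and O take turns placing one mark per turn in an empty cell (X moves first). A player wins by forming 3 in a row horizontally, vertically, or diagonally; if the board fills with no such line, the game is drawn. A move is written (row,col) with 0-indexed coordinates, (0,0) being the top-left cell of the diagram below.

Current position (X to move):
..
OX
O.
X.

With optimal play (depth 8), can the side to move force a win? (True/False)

p1 X@[../OX/O./X.]: (0,0)[X./OX/O./X.]+0* (0,1)[.X/OX/O./X.]-1 (2,1)[../OX/OX/X.]-1 (3,1)[../OX/O./XX]-1
p2 O@[X./OX/O./X.]: (0,1)[XO/OX/O./X.]+0* (2,1)[X./OX/OO/X.]+0 (3,1)[X./OX/O./XO]+0
p3 X@[XO/OX/O./X.]: (2,1)[XO/OX/OX/X.]+0* (3,1)[XO/OX/O./XX]+0
p4 O@[XO/OX/OX/X.]: (3,1)[XO/OX/OX/XO]+0*
p5 X@[XO/OX/OX/XO] terminal +0; root [../OX/O./X.] d8

X winning at [../OX/O./X.]: False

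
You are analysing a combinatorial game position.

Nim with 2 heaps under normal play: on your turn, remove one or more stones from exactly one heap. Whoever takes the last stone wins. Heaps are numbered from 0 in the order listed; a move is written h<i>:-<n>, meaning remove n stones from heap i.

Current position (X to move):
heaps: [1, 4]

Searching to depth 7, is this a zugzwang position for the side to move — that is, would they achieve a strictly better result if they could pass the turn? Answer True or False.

ply 1, X at (1,4) | h0:-1=-1→(0,4); h1:-1=-1→(1,3); h1:-2=-1→(1,2); h1:-3=+1→(1,1)*; h1:-4=-1→(1,0)
ply 2, O at (1,1) | h0:-1=-1→(0,1)*; h1:-1=-1→(1,0)
ply 3, X at (0,1) | h1:-1=+1→(0,0)*
ply 4: (0,0) is terminal -1 (O); from (1,4) depth 7
pass branch (O moves first from the same position):
  | ply 1, O at (1,4) | h0:-1=-1→(0,4); h1:-1=-1→(1,3); h1:-2=-1→(1,2); h1:-3=+1→(1,1)*; h1:-4=-1→(1,0)
  | ply 2, X at (1,1) | h0:-1=-1→(0,1)*; h1:-1=-1→(1,0)
  | ply 3, O at (0,1) | h1:-1=+1→(0,0)*
  | ply 4: (0,0) is terminal -1 (X); from (1,4) depth 7
X moving scores +1; X passing scores -1

zugzwang((1,4), X) = False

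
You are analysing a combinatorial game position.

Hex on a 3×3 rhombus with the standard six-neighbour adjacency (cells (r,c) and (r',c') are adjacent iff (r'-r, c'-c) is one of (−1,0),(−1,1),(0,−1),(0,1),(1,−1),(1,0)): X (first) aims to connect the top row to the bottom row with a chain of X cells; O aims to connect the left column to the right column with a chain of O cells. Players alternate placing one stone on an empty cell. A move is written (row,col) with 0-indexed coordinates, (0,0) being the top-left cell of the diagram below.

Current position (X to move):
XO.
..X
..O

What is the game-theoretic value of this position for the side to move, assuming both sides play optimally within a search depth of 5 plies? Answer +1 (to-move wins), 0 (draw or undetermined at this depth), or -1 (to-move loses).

value(XO./..X/..O, X) = +1

[XO./..X/..O] X move#1: (0,2):+1/XOX/..X/..O*, (1,0):+1/XO./X.X/..O, (1,1):+1/XO./.XX/..O, (2,0):+1/XO./..X/X.O, (2,1):+1/XO./..X/.XO
[XOX/..X/..O] O move#2: (1,0):-1/XOX/O.X/..O*, (1,1):-1/XOX/.OX/..O, (2,0):-1/XOX/..X/O.O, (2,1):-1/XOX/..X/.OO
[XOX/O.X/..O] X move#3: (1,1):+1/XOX/OXX/..O*, (2,0):+1/XOX/O.X/X.O, (2,1):+1/XOX/O.X/.XO
[XOX/OXX/..O] O move#4: (2,0):-1/XOX/OXX/O.O*, (2,1):-1/XOX/OXX/.OO
[XOX/OXX/O.O] X move#5: (2,1):+1/XOX/OXX/OXO*
[XOX/OXX/OXO] end (terminal -1, O#6); searched XO./..X/..O to 5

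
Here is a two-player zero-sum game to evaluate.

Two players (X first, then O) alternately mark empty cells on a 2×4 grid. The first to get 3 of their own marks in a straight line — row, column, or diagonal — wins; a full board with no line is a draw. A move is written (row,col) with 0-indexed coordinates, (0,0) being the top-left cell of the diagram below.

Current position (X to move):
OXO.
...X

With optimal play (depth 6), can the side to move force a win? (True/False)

p1 X@[OXO./...X]: (0,3)[OXOX/...X]+0* (1,0)[OXO./X..X]+0 (1,1)[OXO./.X.X]+0 (1,2)[OXO./..XX]+0
p2 O@[OXOX/...X]: (1,0)[OXOX/O..X]+0* (1,1)[OXOX/.O.X]+0 (1,2)[OXOX/..OX]+0
p3 X@[OXOX/O..X]: (1,1)[OXOX/OX.X]+0* (1,2)[OXOX/O.XX]+0
p4 O@[OXOX/OX.X]: (1,2)[OXOX/OXOX]+0*
p5 X@[OXOX/OXOX] terminal +0; root [OXO./...X] d6

X winning at [OXO./...X]: False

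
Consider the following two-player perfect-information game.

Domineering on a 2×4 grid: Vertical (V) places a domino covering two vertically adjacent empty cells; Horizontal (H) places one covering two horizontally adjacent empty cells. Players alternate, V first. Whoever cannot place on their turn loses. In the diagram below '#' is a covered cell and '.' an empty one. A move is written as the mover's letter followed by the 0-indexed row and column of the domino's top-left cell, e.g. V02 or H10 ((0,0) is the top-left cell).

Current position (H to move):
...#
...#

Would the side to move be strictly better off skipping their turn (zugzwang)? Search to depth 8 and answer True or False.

zugzwang(...#/...#, H) = False

p1 H@[...#/...#]: H00[##.#/...#]+1* H01[.###/...#]+1 H10[...#/##.#]+1 H11[...#/.###]+1
p2 V@[##.#/...#]: V02[####/..##]-1*
p3 H@[####/..##]: H10[####/####]+1*
p4 V@[####/####] terminal -1; root [...#/...#] d8
pass branch (V moves first from the same position):
  | p1 V@[...#/...#]: V00[#..#/#..#]-1 V01[.#.#/.#.#]+1* V02[..##/..##]-1
  | p2 H@[.#.#/.#.#] terminal -1; root [...#/...#] d8
H moving scores +1; H passing scores -1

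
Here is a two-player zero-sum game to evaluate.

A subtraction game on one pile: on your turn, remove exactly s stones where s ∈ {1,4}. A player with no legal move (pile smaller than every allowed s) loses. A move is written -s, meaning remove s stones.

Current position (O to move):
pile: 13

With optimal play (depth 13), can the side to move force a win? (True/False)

[13] O move#1: -1:+1/12*, -4:-1/9
[12] X move#2: -1:-1/11*, -4:-1/8
[11] O move#3: -1:+1/10*, -4:+1/7
[10] X move#4: -1:-1/9*, -4:-1/6
[9] O move#5: -1:-1/8, -4:+1/5*
[5] X move#6: -1:-1/4*, -4:-1/1
[4] O move#7: -1:-1/3, -4:+1/0*
[0] end (terminal -1, X#8); searched 13 to 13

O winning at [13]: True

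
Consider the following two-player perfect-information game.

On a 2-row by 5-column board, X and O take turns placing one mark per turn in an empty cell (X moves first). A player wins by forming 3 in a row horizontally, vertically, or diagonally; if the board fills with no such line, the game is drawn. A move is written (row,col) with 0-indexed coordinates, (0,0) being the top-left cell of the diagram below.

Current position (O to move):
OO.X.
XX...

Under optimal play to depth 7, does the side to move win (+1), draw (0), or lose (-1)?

value(OO.X./XX..., O) = +1

p1 O@[OO.X./XX...]: (0,2)[OOOX./XX...]+1* (0,4)[OO.XO/XX...]-1 (1,2)[OO.X./XXO..]+0 (1,3)[OO.X./XX.O.]-1 (1,4)[OO.X./XX..O]-1
p2 X@[OOOX./XX...] terminal -1; root [OO.X./XX...] d7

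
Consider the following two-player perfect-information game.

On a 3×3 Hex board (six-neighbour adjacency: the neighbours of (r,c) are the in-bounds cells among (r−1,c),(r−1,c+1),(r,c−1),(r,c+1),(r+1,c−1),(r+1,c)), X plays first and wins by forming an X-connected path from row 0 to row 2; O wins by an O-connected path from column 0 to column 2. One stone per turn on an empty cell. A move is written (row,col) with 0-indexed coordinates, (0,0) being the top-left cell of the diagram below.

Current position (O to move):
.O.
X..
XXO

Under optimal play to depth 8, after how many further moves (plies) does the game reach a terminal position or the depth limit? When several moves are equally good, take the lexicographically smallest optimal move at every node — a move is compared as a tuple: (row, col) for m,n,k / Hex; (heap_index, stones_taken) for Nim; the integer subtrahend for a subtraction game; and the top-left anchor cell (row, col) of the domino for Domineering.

PV length from [.O./X../XXO]: 4 plies

[.O./X../XXO] O move#1: (0,0):-1/OO./X../XXO*, (0,2):-1/.OO/X../XXO, (1,1):-1/.O./XO./XXO, (1,2):-1/.O./X.O/XXO
[OO./X../XXO] X move#2: (0,2):+1/OOX/X../XXO*, (1,1):-1/OO./XX./XXO, (1,2):-1/OO./X.X/XXO
[OOX/X../XXO] O move#3: (1,1):-1/OOX/XO./XXO*, (1,2):-1/OOX/X.O/XXO
[OOX/XO./XXO] X move#4: (1,2):+1/OOX/XOX/XXO*
[OOX/XOX/XXO] end (terminal -1, O#5); searched .O./X../XXO to 8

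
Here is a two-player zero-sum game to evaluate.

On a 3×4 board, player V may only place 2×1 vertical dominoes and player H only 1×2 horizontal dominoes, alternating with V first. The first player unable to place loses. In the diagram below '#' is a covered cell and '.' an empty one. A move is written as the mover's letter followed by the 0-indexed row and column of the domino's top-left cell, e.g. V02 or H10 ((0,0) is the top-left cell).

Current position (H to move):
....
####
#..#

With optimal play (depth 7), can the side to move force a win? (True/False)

H winning at [..../####/#..#]: True

p1 H@[..../####/#..#]: H00[##../####/#..#]+1* H01[.##./####/#..#]+1 H02[..##/####/#..#]+1 H21[..../####/####]+1
p2 V@[##../####/#..#] terminal -1; root [..../####/#..#] d7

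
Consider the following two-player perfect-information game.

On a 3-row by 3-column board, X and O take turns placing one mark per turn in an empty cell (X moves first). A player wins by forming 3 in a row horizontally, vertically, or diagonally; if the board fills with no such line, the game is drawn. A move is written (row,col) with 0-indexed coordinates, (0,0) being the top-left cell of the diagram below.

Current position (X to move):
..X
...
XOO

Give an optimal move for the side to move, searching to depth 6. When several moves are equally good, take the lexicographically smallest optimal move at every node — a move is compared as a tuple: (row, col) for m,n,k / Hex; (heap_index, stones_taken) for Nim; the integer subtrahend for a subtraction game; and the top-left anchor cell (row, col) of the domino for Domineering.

[..X/.../XOO] X move#1: (0,0):+1/X.X/.../XOO*, (0,1):+1/.XX/.../XOO, (1,0):+1/..X/X../XOO, (1,1):+1/..X/.X./XOO, (1,2):-1/..X/..X/XOO
[X.X/.../XOO] O move#2: (0,1):-1/XOX/.../XOO*, (1,0):-1/X.X/O../XOO, (1,1):-1/X.X/.O./XOO, (1,2):-1/X.X/..O/XOO
[XOX/.../XOO] X move#3: (1,0):+1/XOX/X../XOO*, (1,1):+1/XOX/.X./XOO, (1,2):-1/XOX/..X/XOO
[XOX/X../XOO] end (terminal -1, O#4); searched ..X/.../XOO to 6

X's best at [..X/.../XOO]: (0,0)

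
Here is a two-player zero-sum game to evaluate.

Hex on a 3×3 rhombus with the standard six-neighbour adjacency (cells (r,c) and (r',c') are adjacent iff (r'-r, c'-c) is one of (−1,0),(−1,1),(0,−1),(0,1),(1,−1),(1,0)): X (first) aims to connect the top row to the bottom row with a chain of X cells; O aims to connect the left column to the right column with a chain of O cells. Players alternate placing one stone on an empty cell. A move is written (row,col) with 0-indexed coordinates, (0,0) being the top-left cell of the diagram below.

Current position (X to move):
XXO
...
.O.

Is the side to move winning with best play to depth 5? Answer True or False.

p1 X@[XXO/.../.O.]: (1,0)[XXO/X../.O.]-1 (1,1)[XXO/.X./.O.]-1 (1,2)[XXO/..X/.O.]-1 (2,0)[XXO/.../XO.]+1* (2,2)[XXO/.../.OX]-1
p2 O@[XXO/.../XO.]: (1,0)[XXO/O../XO.]-1* (1,1)[XXO/.O./XO.]-1 (1,2)[XXO/..O/XO.]-1 (2,2)[XXO/.../XOO]-1
p3 X@[XXO/O../XO.]: (1,1)[XXO/OX./XO.]+1* (1,2)[XXO/O.X/XO.]-1 (2,2)[XXO/O../XOX]-1
p4 O@[XXO/OX./XO.] terminal -1; root [XXO/.../.O.] d5

X winning at [XXO/.../.O.]: True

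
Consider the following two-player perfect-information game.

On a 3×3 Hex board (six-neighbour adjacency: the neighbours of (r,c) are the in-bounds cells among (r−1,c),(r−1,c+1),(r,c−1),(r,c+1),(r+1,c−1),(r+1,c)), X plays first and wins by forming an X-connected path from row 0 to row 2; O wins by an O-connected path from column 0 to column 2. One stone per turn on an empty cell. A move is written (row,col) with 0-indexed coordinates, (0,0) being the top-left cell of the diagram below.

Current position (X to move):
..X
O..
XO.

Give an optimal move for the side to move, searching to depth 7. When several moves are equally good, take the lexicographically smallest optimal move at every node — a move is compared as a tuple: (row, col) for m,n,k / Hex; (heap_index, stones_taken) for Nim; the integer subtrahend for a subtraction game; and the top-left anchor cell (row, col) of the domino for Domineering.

X's best at [..X/O../XO.]: (1,1)

[..X/O../XO.] X move#1: (0,0):-1/X.X/O../XO., (0,1):-1/.XX/O../XO., (1,1):+1/..X/OX./XO.*, (1,2):+1/..X/O.X/XO., (2,2):+1/..X/O../XOX
[..X/OX./XO.] end (terminal -1, O#2); searched ..X/O../XO. to 7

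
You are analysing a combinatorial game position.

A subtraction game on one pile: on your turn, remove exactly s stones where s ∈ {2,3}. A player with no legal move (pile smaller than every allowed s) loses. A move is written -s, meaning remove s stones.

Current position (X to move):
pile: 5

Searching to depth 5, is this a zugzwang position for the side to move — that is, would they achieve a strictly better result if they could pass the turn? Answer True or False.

zugzwang(5, X) = True

[5] X move#1: -2:-1/3*, -3:-1/2
[3] O move#2: -2:+1/1*, -3:+1/0
[1] end (terminal -1, X#3); searched 5 to 5
if X skipped the turn, O would face:
~ [5] O move#1: -2:-1/3*, -3:-1/2
~ [3] X move#2: -2:+1/1*, -3:+1/0
~ [1] end (terminal -1, O#3); searched 5 to 5
compare (X): move=-1 vs pass=+1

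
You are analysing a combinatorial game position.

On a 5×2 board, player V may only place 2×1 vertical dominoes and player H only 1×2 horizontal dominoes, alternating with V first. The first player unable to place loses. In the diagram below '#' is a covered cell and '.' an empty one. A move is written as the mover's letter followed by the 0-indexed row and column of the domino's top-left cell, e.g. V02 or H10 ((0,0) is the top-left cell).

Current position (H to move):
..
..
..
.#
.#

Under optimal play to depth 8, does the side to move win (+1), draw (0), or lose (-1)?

value(../../../.#/.#, H) = +1

p1 H@[../../../.#/.#]: H00[##/../../.#/.#]-1 H10[../##/../.#/.#]+1* H20[../../##/.#/.#]-1
p2 V@[../##/../.#/.#]: V20[../##/#./##/.#]-1* V30[../##/../##/##]-1
p3 H@[../##/#./##/.#]: H00[##/##/#./##/.#]+1*
p4 V@[##/##/#./##/.#] terminal -1; root [../../../.#/.#] d8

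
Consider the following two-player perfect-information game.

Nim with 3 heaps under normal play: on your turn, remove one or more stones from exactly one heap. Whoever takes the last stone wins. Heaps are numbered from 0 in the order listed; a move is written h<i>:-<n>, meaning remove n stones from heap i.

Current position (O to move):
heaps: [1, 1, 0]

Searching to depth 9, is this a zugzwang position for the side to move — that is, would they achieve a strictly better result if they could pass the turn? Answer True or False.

zugzwang((1,1,0), O) = True

p1 O@[(1,1,0)]: h0:-1[(0,1,0)]-1* h1:-1[(1,0,0)]-1
p2 X@[(0,1,0)]: h1:-1[(0,0,0)]+1*
p3 O@[(0,0,0)] terminal -1; root [(1,1,0)] d9
pass branch (X moves first from the same position):
  | p1 X@[(1,1,0)]: h0:-1[(0,1,0)]-1* h1:-1[(1,0,0)]-1
  | p2 O@[(0,1,0)]: h1:-1[(0,0,0)]+1*
  | p3 X@[(0,0,0)] terminal -1; root [(1,1,0)] d9
O moving scores -1; O passing scores +1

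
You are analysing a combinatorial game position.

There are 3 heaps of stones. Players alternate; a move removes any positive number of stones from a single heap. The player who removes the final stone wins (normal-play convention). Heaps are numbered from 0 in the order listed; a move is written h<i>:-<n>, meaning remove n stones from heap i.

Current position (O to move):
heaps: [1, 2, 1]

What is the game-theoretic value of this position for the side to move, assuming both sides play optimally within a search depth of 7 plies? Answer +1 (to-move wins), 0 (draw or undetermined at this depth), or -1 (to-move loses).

value((1,2,1), O) = +1

p1 O@[(1,2,1)]: h0:-1[(0,2,1)]-1 h1:-1[(1,1,1)]-1 h1:-2[(1,0,1)]+1* h2:-1[(1,2,0)]-1
p2 X@[(1,0,1)]: h0:-1[(0,0,1)]-1* h2:-1[(1,0,0)]-1
p3 O@[(0,0,1)]: h2:-1[(0,0,0)]+1*
p4 X@[(0,0,0)] terminal -1; root [(1,2,1)] d7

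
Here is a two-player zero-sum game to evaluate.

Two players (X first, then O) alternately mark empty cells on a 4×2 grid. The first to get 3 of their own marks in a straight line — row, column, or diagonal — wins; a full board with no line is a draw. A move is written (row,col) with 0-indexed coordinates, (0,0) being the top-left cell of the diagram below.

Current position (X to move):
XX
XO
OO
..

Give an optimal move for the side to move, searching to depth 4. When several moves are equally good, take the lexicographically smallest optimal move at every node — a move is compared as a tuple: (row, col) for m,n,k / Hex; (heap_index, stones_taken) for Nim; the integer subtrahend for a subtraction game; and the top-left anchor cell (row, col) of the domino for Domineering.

X's best at [XX/XO/OO/..]: (3,1)

ply 1, X at XX/XO/OO/.. | (3,0)=-1→XX/XO/OO/X.; (3,1)=+0→XX/XO/OO/.X*
ply 2, O at XX/XO/OO/.X | (3,0)=+0→XX/XO/OO/OX*
ply 3: XX/XO/OO/OX is terminal +0 (X); from XX/XO/OO/.. depth 4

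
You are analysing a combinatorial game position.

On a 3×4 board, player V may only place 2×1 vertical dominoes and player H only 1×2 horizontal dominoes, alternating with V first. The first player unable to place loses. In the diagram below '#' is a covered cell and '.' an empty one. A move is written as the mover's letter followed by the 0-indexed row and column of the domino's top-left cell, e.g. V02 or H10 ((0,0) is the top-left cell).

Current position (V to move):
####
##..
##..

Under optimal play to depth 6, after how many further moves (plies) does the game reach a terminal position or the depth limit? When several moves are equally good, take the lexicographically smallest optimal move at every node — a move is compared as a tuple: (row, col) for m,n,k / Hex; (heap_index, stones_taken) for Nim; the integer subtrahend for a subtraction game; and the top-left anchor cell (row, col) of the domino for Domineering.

ply 1, V at ####/##../##.. | V12=+1→####/###./###.*; V13=+1→####/##.#/##.#
ply 2: ####/###./###. is terminal -1 (H); from ####/##../##.. depth 6

PV length from [####/##../##..]: 1 ply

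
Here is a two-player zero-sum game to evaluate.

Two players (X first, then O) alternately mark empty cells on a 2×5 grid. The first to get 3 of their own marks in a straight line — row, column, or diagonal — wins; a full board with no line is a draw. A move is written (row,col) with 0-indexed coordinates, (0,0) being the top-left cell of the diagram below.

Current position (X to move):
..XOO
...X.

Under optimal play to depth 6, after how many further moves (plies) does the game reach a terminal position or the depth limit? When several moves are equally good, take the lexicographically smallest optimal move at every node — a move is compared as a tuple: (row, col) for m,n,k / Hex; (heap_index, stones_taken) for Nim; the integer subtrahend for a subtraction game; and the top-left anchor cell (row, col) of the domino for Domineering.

ply 1, X at ..XOO/...X. | (0,0)=+1→X.XOO/...X.*; (0,1)=+1→.XXOO/...X.; (1,0)=+0→..XOO/X..X.; (1,1)=+0→..XOO/.X.X.; (1,2)=+1→..XOO/..XX.; (1,4)=+0→..XOO/...XX
ply 2, O at X.XOO/...X. | (0,1)=-1→XOXOO/...X.*; (1,0)=-1→X.XOO/O..X.; (1,1)=-1→X.XOO/.O.X.; (1,2)=-1→X.XOO/..OX.; (1,4)=-1→X.XOO/...XO
ply 3, X at XOXOO/...X. | (1,0)=+0→XOXOO/X..X.; (1,1)=+0→XOXOO/.X.X.; (1,2)=+1→XOXOO/..XX.*; (1,4)=+0→XOXOO/...XX
ply 4, O at XOXOO/..XX. | (1,0)=-1→XOXOO/O.XX.*; (1,1)=-1→XOXOO/.OXX.; (1,4)=-1→XOXOO/..XXO
ply 5, X at XOXOO/O.XX. | (1,1)=+1→XOXOO/OXXX.*; (1,4)=+1→XOXOO/O.XXX
ply 6: XOXOO/OXXX. is terminal -1 (O); from ..XOO/...X. depth 6

PV length from [..XOO/...X.]: 5 plies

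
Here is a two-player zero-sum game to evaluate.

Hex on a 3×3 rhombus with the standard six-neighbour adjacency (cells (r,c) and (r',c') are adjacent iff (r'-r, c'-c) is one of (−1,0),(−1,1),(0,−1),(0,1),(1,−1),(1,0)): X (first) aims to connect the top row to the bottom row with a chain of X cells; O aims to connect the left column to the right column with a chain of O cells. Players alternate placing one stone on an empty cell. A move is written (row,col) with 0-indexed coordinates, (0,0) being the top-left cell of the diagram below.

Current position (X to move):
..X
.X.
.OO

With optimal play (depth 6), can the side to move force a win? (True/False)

p1 X@[..X/.X./.OO]: (0,0)[X.X/.X./.OO]-1 (0,1)[.XX/.X./.OO]-1 (1,0)[..X/XX./.OO]-1 (1,2)[..X/.XX/.OO]-1 (2,0)[..X/.X./XOO]+1*
p2 O@[..X/.X./XOO] terminal -1; root [..X/.X./.OO] d6

X winning at [..X/.X./.OO]: True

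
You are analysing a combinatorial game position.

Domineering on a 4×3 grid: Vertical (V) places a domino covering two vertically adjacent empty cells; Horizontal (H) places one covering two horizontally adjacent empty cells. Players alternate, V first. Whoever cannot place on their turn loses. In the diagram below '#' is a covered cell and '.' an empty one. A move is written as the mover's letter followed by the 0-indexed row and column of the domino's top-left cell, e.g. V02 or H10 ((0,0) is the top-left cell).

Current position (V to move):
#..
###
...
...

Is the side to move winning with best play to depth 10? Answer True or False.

p1 V@[#../###/.../...]: V20[#../###/#../#..]-1 V21[#../###/.#./.#.]+1* V22[#../###/..#/..#]-1
p2 H@[#../###/.#./.#.]: H01[###/###/.#./.#.]-1*
p3 V@[###/###/.#./.#.]: V20[###/###/##./##.]+1* V22[###/###/.##/.##]+1
p4 H@[###/###/##./##.] terminal -1; root [#../###/.../...] d10

V winning at [#../###/.../...]: True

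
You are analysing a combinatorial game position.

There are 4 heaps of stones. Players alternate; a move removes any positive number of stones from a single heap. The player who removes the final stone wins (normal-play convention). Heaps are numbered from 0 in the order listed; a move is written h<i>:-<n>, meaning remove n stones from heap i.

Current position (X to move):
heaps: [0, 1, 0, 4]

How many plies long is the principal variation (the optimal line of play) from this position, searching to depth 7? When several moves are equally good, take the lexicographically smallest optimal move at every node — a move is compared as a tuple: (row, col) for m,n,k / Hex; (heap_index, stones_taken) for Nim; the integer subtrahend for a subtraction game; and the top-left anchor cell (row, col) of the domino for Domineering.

[(0,1,0,4)] X move#1: h1:-1:-1/(0,0,0,4), h3:-1:-1/(0,1,0,3), h3:-2:-1/(0,1,0,2), h3:-3:+1/(0,1,0,1)*, h3:-4:-1/(0,1,0,0)
[(0,1,0,1)] O move#2: h1:-1:-1/(0,0,0,1)*, h3:-1:-1/(0,1,0,0)
[(0,0,0,1)] X move#3: h3:-1:+1/(0,0,0,0)*
[(0,0,0,0)] end (terminal -1, O#4); searched (0,1,0,4) to 7

PV length from [(0,1,0,4)]: 3 plies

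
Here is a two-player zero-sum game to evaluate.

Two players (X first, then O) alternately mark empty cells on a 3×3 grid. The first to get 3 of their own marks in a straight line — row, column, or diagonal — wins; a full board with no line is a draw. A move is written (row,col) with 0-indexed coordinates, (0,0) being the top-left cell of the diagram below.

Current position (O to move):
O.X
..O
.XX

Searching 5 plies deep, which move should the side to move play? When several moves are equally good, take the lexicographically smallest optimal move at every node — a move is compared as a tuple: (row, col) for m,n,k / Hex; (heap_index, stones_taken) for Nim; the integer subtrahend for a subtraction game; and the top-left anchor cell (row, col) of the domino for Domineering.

O's best at [O.X/..O/.XX]: (2,0)

ply 1, O at O.X/..O/.XX | (0,1)=-1→OOX/..O/.XX; (1,0)=-1→O.X/O.O/.XX; (1,1)=-1→O.X/.OO/.XX; (2,0)=+0→O.X/..O/OXX*
ply 2, X at O.X/..O/OXX | (0,1)=-1→OXX/..O/OXX; (1,0)=+0→O.X/X.O/OXX*; (1,1)=-1→O.X/.XO/OXX
ply 3, O at O.X/X.O/OXX | (0,1)=+0→OOX/X.O/OXX*; (1,1)=+0→O.X/XOO/OXX
ply 4, X at OOX/X.O/OXX | (1,1)=+0→OOX/XXO/OXX*
ply 5: OOX/XXO/OXX is terminal +0 (O); from O.X/..O/.XX depth 5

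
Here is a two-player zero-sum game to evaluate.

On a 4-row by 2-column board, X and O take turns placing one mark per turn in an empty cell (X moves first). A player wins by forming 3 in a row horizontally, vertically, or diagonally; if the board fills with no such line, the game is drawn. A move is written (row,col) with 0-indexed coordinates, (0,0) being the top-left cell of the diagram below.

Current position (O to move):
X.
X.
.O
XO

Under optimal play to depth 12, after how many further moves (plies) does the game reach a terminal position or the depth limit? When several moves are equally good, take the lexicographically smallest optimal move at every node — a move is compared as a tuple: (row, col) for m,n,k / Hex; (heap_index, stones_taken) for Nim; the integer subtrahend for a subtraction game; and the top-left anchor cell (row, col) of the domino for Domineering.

ply 1, O at X./X./.O/XO | (0,1)=-1→XO/X./.O/XO; (1,1)=+1→X./XO/.O/XO*; (2,0)=+0→X./X./OO/XO
ply 2: X./XO/.O/XO is terminal -1 (X); from X./X./.O/XO depth 12

PV length from [X./X./.O/XO]: 1 ply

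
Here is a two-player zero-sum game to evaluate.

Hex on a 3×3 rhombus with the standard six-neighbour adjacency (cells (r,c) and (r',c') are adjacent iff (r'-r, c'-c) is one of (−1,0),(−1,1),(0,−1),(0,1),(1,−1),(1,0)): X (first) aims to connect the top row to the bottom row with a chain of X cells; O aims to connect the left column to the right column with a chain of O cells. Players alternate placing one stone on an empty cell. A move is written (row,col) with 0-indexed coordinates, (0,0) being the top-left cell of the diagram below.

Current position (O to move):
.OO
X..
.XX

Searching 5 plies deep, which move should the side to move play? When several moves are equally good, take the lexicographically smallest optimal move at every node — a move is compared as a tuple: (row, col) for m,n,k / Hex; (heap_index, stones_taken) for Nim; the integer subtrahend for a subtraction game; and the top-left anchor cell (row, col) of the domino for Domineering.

O's best at [.OO/X../.XX]: (0,0)

ply 1, O at .OO/X../.XX | (0,0)=+1→OOO/X../.XX*; (1,1)=+1→.OO/XO./.XX; (1,2)=-1→.OO/X.O/.XX; (2,0)=+1→.OO/X../OXX
ply 2: OOO/X../.XX is terminal -1 (X); from .OO/X../.XX depth 5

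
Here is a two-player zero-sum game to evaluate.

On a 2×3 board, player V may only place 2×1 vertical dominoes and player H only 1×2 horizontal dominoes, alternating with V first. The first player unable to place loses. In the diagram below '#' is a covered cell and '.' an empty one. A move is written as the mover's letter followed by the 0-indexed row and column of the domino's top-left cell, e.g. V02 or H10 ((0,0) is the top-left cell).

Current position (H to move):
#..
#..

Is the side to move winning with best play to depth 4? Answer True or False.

p1 H@[#../#..]: H01[###/#..]+1* H11[#../###]+1
p2 V@[###/#..] terminal -1; root [#../#..] d4

H winning at [#../#..]: True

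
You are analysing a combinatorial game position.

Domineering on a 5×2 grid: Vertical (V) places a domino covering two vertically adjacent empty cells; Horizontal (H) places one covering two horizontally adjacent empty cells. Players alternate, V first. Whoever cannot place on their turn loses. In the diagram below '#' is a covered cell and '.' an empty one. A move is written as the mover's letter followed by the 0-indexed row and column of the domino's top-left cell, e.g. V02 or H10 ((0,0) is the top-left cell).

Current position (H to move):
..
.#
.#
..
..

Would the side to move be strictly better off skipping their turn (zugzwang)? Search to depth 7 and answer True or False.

zugzwang(../.#/.#/../.., H) = False

ply 1, H at ../.#/.#/../.. | H00=-1→##/.#/.#/../..; H30=+1→../.#/.#/##/..*; H40=+1→../.#/.#/../##
ply 2, V at ../.#/.#/##/.. | V00=-1→#./##/.#/##/..*; V10=-1→../##/##/##/..
ply 3, H at #./##/.#/##/.. | H40=+1→#./##/.#/##/##*
ply 4: #./##/.#/##/## is terminal -1 (V); from ../.#/.#/../.. depth 7
suppose H passes — search the same position with V to move:
pass> ply 1, V at ../.#/.#/../.. | V00=-1→#./##/.#/../..; V10=-1→../##/##/../..; V20=+1→../.#/##/#./..*; V30=+1→../.#/.#/#./#.; V31=+1→../.#/.#/.#/.#
pass> ply 2, H at ../.#/##/#./.. | H00=-1→##/.#/##/#./..*; H40=-1→../.#/##/#./##
pass> ply 3, V at ##/.#/##/#./.. | V31=+1→##/.#/##/##/.#*
pass> ply 4: ##/.#/##/##/.# is terminal -1 (H); from ../.#/.#/../.. depth 7
for H: play +1, pass -1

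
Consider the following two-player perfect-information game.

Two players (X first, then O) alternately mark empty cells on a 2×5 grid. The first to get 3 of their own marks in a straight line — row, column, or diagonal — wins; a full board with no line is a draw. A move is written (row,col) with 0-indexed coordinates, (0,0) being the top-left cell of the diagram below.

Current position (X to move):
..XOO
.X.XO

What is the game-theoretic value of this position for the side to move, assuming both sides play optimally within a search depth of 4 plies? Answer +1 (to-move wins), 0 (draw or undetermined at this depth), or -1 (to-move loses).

ply 1, X at ..XOO/.X.XO | (0,0)=+1→X.XOO/.X.XO*; (0,1)=+1→.XXOO/.X.XO; (1,0)=+0→..XOO/XX.XO; (1,2)=+1→..XOO/.XXXO
ply 2, O at X.XOO/.X.XO | (0,1)=-1→XOXOO/.X.XO*; (1,0)=-1→X.XOO/OX.XO; (1,2)=-1→X.XOO/.XOXO
ply 3, X at XOXOO/.X.XO | (1,0)=+0→XOXOO/XX.XO; (1,2)=+1→XOXOO/.XXXO*
ply 4: XOXOO/.XXXO is terminal -1 (O); from ..XOO/.X.XO depth 4

value(..XOO/.X.XO, X) = +1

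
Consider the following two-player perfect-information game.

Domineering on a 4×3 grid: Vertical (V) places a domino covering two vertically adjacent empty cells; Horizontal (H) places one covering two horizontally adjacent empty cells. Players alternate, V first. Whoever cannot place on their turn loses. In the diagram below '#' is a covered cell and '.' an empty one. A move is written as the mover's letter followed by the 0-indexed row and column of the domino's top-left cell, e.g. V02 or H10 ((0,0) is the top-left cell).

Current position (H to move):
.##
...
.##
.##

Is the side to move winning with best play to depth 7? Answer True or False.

p1 H@[.##/.../.##/.##]: H10[.##/##./.##/.##]-1* H11[.##/.##/.##/.##]-1
p2 V@[.##/##./.##/.##]: V20[.##/##./###/###]+1*
p3 H@[.##/##./###/###] terminal -1; root [.##/.../.##/.##] d7

H winning at [.##/.../.##/.##]: False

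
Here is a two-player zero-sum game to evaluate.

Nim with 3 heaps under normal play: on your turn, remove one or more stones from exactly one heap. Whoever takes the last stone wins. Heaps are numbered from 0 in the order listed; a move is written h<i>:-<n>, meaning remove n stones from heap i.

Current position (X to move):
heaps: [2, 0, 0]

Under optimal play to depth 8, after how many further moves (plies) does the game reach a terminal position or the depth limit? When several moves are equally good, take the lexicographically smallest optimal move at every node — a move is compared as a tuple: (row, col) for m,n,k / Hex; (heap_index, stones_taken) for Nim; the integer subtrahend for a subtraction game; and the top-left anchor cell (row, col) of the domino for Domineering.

p1 X@[(2,0,0)]: h0:-1[(1,0,0)]-1 h0:-2[(0,0,0)]+1*
p2 O@[(0,0,0)] terminal -1; root [(2,0,0)] d8

PV length from [(2,0,0)]: 1 ply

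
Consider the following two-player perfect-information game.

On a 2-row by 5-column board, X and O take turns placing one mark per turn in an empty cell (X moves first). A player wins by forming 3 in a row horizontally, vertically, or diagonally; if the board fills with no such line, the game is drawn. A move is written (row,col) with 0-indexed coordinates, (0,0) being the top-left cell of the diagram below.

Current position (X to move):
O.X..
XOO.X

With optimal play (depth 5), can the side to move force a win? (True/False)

X winning at [O.X../XOO.X]: False

p1 X@[O.X../XOO.X]: (0,1)[OXX../XOO.X]-1 (0,3)[O.XX./XOO.X]-1 (0,4)[O.X.X/XOO.X]-1 (1,3)[O.X../XOOXX]+0*
p2 O@[O.X../XOOXX]: (0,1)[OOX../XOOXX]+0* (0,3)[O.XO./XOOXX]+0 (0,4)[O.X.O/XOOXX]+0
p3 X@[OOX../XOOXX]: (0,3)[OOXX./XOOXX]+0* (0,4)[OOX.X/XOOXX]+0
p4 O@[OOXX./XOOXX]: (0,4)[OOXXO/XOOXX]+0*
p5 X@[OOXXO/XOOXX] terminal +0; root [O.X../XOO.X] d5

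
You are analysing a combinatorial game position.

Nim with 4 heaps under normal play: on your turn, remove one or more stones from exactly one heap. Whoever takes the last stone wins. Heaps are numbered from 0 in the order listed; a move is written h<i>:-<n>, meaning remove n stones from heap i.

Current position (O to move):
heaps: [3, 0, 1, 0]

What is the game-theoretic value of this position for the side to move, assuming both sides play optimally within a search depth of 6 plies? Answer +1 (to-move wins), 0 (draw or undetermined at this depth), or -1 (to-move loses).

value((3,0,1,0), O) = +1

ply 1, O at (3,0,1,0) | h0:-1=-1→(2,0,1,0); h0:-2=+1→(1,0,1,0)*; h0:-3=-1→(0,0,1,0); h2:-1=-1→(3,0,0,0)
ply 2, X at (1,0,1,0) | h0:-1=-1→(0,0,1,0)*; h2:-1=-1→(1,0,0,0)
ply 3, O at (0,0,1,0) | h2:-1=+1→(0,0,0,0)*
ply 4: (0,0,0,0) is terminal -1 (X); from (3,0,1,0) depth 6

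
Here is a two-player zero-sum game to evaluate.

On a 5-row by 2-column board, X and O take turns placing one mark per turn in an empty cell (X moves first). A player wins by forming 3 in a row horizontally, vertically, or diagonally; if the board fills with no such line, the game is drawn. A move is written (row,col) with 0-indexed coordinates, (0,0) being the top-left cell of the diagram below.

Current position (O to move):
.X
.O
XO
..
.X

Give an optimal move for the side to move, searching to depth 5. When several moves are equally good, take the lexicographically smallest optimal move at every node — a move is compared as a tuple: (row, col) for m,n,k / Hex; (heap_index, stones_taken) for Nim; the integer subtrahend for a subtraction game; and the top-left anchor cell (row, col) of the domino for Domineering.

O's best at [.X/.O/XO/../.X]: (3,1)

p1 O@[.X/.O/XO/../.X]: (0,0)[OX/.O/XO/../.X]+0 (1,0)[.X/OO/XO/../.X]+0 (3,0)[.X/.O/XO/O./.X]+0 (3,1)[.X/.O/XO/.O/.X]+1* (4,0)[.X/.O/XO/../OX]+0
p2 X@[.X/.O/XO/.O/.X] terminal -1; root [.X/.O/XO/../.X] d5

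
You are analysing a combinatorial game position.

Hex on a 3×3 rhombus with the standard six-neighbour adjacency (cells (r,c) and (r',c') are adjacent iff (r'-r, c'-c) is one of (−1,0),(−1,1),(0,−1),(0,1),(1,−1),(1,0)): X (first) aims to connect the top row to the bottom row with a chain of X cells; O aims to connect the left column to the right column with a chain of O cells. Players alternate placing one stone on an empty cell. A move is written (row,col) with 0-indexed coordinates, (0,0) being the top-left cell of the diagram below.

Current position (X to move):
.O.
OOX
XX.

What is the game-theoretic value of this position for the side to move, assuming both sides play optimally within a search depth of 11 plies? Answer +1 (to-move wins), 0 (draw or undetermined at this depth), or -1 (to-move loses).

value(.O./OOX/XX., X) = +1

p1 X@[.O./OOX/XX.]: (0,0)[XO./OOX/XX.]-1 (0,2)[.OX/OOX/XX.]+1* (2,2)[.O./OOX/XXX]-1
p2 O@[.OX/OOX/XX.] terminal -1; root [.O./OOX/XX.] d11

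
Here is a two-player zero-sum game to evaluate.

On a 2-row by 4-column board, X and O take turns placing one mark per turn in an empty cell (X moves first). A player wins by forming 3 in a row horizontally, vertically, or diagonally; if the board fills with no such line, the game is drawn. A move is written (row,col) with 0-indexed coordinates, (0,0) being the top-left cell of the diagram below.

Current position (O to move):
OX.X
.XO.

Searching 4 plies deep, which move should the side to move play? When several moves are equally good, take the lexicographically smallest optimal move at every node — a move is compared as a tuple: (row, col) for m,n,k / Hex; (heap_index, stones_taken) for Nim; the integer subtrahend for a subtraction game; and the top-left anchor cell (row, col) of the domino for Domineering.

p1 O@[OX.X/.XO.]: (0,2)[OXOX/.XO.]+0* (1,0)[OX.X/OXO.]-1 (1,3)[OX.X/.XOO]-1
p2 X@[OXOX/.XO.]: (1,0)[OXOX/XXO.]+0* (1,3)[OXOX/.XOX]+0
p3 O@[OXOX/XXO.]: (1,3)[OXOX/XXOO]+0*
p4 X@[OXOX/XXOO] terminal +0; root [OX.X/.XO.] d4

O's best at [OX.X/.XO.]: (0,2)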